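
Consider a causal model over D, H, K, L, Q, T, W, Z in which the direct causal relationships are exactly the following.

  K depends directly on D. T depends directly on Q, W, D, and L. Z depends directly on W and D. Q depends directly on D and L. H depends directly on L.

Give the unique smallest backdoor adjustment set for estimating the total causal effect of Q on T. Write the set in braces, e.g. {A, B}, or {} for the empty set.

Variables eligible for adjustment (non-descendants of Q, excluding Q and T): {D, H, K, L, W, Z}.
Backdoor paths from Q to T:
  P1: Q <- L -> T
  P2: Q <- D -> T
  P3: Q <- D -> Z <- W -> T
The empty set is not sufficient: P1 (Q <- L -> T) has no collider blocking it and no conditioned non-collider, so it is open.
Try {D, L}:
  P1: blocked at fork node L ∈ conditioning set.
  P2: blocked at fork node D ∈ conditioning set.
  P3: blocked at fork node D ∈ conditioning set.
{D, L} contains no descendant of Q and blocks every backdoor path.
Every element of {D, L} is needed (dropping D leaves P2 open; dropping L leaves P1 open), so no proper subset is valid.
Among all size-2 subsets of the eligible variables, only {D, L} blocks every backdoor path, so it is the unique smallest valid adjustment set.

{D, L}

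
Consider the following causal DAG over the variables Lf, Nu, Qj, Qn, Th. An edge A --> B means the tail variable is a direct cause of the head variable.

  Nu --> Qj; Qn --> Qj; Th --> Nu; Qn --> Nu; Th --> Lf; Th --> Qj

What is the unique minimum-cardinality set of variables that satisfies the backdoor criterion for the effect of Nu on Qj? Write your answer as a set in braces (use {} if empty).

Variables eligible for adjustment (non-descendants of Nu, excluding Nu and Qj): {Lf, Qn, Th}.
Backdoor paths from Nu to Qj:
  P1: Nu <- Th -> Qj
  P2: Nu <- Qn -> Qj
The empty set is not sufficient: P1 (Nu <- Th -> Qj) has no collider blocking it and no conditioned non-collider, so it is open.
Try {Qn, Th}:
  P1: blocked at fork node Th ∈ conditioning set.
  P2: blocked at fork node Qn ∈ conditioning set.
{Qn, Th} contains no descendant of Nu and blocks every backdoor path.
Every element of {Qn, Th} is needed (dropping Qn leaves P2 open; dropping Th leaves P1 open), so no proper subset is valid.
Among all size-2 subsets of the eligible variables, only {Qn, Th} blocks every backdoor path, so it is the unique smallest valid adjustment set.

{Qn, Th}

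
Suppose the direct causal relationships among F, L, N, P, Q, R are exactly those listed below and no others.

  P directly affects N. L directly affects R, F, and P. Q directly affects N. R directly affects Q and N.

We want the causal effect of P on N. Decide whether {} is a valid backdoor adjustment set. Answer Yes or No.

No

Backdoor paths from P to N (paths whose first edge points into P):
  P1: P <- L -> R -> Q -> N
  P2: P <- L -> R -> N
Condition 1 (no descendant of P in the set): holds — descendants of P are {N}; none are in {}.
Condition 2 (every backdoor path blocked by {}):
  P1: open — no interior node is in the conditioning set.
  P2: open — no interior node is in the conditioning set.
{} does not satisfy the backdoor criterion.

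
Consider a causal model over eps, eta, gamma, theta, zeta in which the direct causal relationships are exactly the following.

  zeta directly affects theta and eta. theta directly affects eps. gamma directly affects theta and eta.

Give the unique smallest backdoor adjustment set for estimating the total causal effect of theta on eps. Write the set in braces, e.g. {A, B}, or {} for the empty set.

{}

Variables eligible for adjustment (non-descendants of theta, excluding theta and eps): {eta, gamma, zeta}.
Backdoor paths from theta to eps:
  (none)
With no backdoor paths the empty set already satisfies the criterion, and it is trivially minimal.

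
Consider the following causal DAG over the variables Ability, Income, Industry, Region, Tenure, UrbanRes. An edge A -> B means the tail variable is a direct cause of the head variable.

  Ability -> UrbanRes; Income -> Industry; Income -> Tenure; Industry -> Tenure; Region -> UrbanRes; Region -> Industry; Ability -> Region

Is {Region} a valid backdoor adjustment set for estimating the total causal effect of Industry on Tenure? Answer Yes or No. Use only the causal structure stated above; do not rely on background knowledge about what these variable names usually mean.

Backdoor paths from Industry to Tenure (paths whose first edge points into Industry):
  P1: Industry <- Income -> Tenure
Condition 1 (no descendant of Industry in the set): holds — descendants of Industry are {Tenure}; none are in {Region}.
Condition 2 (every backdoor path blocked by {Region}):
  P1: open — no interior node is in the conditioning set.
{Region} does not satisfy the backdoor criterion.

No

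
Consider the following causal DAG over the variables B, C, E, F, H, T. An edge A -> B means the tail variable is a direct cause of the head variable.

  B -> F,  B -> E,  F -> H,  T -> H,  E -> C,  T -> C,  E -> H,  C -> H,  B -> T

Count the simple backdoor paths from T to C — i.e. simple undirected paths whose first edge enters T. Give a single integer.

A backdoor path from T to C is any simple undirected path whose first edge points into T (i.e. leaves T via a parent).
Parents of T: {B}.
Enumerating:
  P1: T <- B -> E -> C
  P2: T <- B -> E -> H <- C
  P3: T <- B -> F -> H <- E -> C
  P4: T <- B -> F -> H <- C
That exhausts the simple backdoor paths. Count: 4.

4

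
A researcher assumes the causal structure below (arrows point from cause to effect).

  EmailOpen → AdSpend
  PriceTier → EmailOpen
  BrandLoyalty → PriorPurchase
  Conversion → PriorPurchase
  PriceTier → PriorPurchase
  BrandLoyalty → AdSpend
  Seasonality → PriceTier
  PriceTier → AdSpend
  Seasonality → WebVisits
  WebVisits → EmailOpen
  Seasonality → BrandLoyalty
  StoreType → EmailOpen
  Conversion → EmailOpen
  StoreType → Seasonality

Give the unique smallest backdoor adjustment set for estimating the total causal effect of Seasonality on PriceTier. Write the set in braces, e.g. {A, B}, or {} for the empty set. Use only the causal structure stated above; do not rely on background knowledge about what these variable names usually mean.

{}

Variables eligible for adjustment (non-descendants of Seasonality, excluding Seasonality and PriceTier): {Conversion, StoreType}.
Backdoor paths from Seasonality to PriceTier:
  P1: Seasonality <- StoreType -> EmailOpen <- PriceTier
  P2: Seasonality <- StoreType -> EmailOpen <- Conversion -> PriorPurchase <- PriceTier
  P3: Seasonality <- StoreType -> EmailOpen <- Conversion -> PriorPurchase <- BrandLoyalty -> AdSpend <- PriceTier
  P4: Seasonality <- StoreType -> EmailOpen -> AdSpend <- PriceTier
  P5: Seasonality <- StoreType -> EmailOpen -> AdSpend <- BrandLoyalty -> PriorPurchase <- PriceTier
Each backdoor path contains an unconditioned collider, so every path is already blocked with the empty conditioning set:
  P1: blocked at collider EmailOpen (neither it nor any descendant is in the conditioning set).
  P2: blocked at collider EmailOpen (neither it nor any descendant is in the conditioning set).
  P3: blocked at collider EmailOpen (neither it nor any descendant is in the conditioning set).
  P4: blocked at collider AdSpend (neither it nor any descendant is in the conditioning set).
  P5: blocked at collider AdSpend (neither it nor any descendant is in the conditioning set).
The empty set is therefore the unique smallest valid set.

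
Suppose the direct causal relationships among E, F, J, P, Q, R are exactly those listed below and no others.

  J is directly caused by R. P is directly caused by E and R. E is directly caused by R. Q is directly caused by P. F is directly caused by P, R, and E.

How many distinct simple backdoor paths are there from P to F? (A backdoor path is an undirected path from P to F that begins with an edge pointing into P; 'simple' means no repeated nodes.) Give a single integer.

A backdoor path from P to F is any simple undirected path whose first edge points into P (i.e. leaves P via a parent).
Parents of P: {E, R}.
Enumerating:
  P1: P <- R -> E -> F
  P2: P <- R -> F
  P3: P <- E <- R -> F
  P4: P <- E -> F
That exhausts the simple backdoor paths. Count: 4.

4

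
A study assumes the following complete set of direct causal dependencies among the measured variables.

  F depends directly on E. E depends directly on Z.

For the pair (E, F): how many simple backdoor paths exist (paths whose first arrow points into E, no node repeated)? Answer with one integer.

0

A backdoor path from E to F is any simple undirected path whose first edge points into E (i.e. leaves E via a parent).
Parents of E: {Z}.
No simple path from any parent of E reaches F without revisiting E, so there are no backdoor paths.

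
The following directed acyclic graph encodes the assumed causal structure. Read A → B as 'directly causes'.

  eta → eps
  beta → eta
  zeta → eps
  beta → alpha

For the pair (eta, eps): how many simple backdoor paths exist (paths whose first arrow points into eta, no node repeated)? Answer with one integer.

A backdoor path from eta to eps is any simple undirected path whose first edge points into eta (i.e. leaves eta via a parent).
Parents of eta: {beta}.
No simple path from any parent of eta reaches eps without revisiting eta, so there are no backdoor paths.

0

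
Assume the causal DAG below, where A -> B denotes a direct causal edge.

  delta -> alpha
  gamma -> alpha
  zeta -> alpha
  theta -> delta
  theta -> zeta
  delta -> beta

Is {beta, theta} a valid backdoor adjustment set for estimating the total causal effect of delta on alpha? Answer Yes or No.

No

Backdoor paths from delta to alpha (paths whose first edge points into delta):
  P1: delta <- theta -> zeta -> alpha
Condition 1 (no descendant of delta in the set): FAILS — beta is a descendant of delta.
Condition 2 (every backdoor path blocked by {beta, theta}):
  P1: blocked at fork node theta ∈ conditioning set.
{beta, theta} does not satisfy the backdoor criterion.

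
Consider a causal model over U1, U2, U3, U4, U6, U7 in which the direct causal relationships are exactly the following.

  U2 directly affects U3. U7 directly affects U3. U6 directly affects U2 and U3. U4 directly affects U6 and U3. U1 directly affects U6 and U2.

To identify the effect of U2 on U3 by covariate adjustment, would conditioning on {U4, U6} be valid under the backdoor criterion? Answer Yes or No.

Backdoor paths from U2 to U3 (paths whose first edge points into U2):
  P1: U2 <- U1 -> U6 <- U4 -> U3
  P2: U2 <- U1 -> U6 -> U3
  P3: U2 <- U6 <- U4 -> U3
  P4: U2 <- U6 -> U3
Condition 1 (no descendant of U2 in the set): holds — descendants of U2 are {U3}; none are in {U4, U6}.
Condition 2 (every backdoor path blocked by {U4, U6}):
  P1: blocked at fork node U4 ∈ conditioning set.
  P2: blocked at chain node U6 ∈ conditioning set.
  P3: blocked at chain node U6 ∈ conditioning set.
  P4: blocked at fork node U6 ∈ conditioning set.
{U4, U6} satisfies the backdoor criterion.

Yes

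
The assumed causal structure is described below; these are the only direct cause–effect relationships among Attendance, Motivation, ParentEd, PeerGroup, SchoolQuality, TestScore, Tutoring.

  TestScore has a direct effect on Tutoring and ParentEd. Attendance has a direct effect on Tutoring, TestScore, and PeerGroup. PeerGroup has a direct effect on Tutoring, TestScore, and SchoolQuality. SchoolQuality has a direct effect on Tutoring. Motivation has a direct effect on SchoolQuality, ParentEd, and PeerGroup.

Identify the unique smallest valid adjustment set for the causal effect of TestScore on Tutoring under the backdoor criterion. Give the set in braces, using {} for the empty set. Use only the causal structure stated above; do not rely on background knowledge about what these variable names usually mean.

Variables eligible for adjustment (non-descendants of TestScore, excluding TestScore and Tutoring): {Attendance, Motivation, PeerGroup, SchoolQuality}.
Backdoor paths from TestScore to Tutoring:
  P1: TestScore <- Attendance -> PeerGroup <- Motivation -> SchoolQuality -> Tutoring
  P2: TestScore <- Attendance -> PeerGroup -> SchoolQuality -> Tutoring
  P3: TestScore <- Attendance -> PeerGroup -> Tutoring
  P4: TestScore <- Attendance -> Tutoring
  P5: TestScore <- PeerGroup <- Attendance -> Tutoring
  P6: TestScore <- PeerGroup <- Motivation -> SchoolQuality -> Tutoring
  P7: TestScore <- PeerGroup -> SchoolQuality -> Tutoring
  P8: TestScore <- PeerGroup -> Tutoring
The empty set is not sufficient: P2 (TestScore <- Attendance -> PeerGroup -> SchoolQuality -> Tutoring) has no collider blocking it and no conditioned non-collider, so it is open.
Try {Attendance, PeerGroup}:
  P1: blocked at fork node Attendance ∈ conditioning set.
  P2: blocked at fork node Attendance ∈ conditioning set.
  P3: blocked at fork node Attendance ∈ conditioning set.
  P4: blocked at fork node Attendance ∈ conditioning set.
  P5: blocked at chain node PeerGroup ∈ conditioning set.
  P6: blocked at chain node PeerGroup ∈ conditioning set.
  P7: blocked at fork node PeerGroup ∈ conditioning set.
  P8: blocked at fork node PeerGroup ∈ conditioning set.
{Attendance, PeerGroup} contains no descendant of TestScore and blocks every backdoor path.
Every element of {Attendance, PeerGroup} is needed (dropping Attendance leaves P1 open; dropping PeerGroup leaves P6 open), so no proper subset is valid.
Among all size-2 subsets of the eligible variables, only {Attendance, PeerGroup} blocks every backdoor path, so it is the unique smallest valid adjustment set.

{Attendance, PeerGroup}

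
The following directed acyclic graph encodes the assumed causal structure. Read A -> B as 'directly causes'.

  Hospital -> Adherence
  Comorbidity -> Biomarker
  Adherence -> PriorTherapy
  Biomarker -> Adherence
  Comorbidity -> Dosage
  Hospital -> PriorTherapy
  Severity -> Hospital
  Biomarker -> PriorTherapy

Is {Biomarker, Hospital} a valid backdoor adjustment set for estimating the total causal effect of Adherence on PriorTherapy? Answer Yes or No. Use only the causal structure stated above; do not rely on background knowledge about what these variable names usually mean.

Backdoor paths from Adherence to PriorTherapy (paths whose first edge points into Adherence):
  P1: Adherence <- Hospital -> PriorTherapy
  P2: Adherence <- Biomarker -> PriorTherapy
Condition 1 (no descendant of Adherence in the set): holds — descendants of Adherence are {PriorTherapy}; none are in {Biomarker, Hospital}.
Condition 2 (every backdoor path blocked by {Biomarker, Hospital}):
  P1: blocked at fork node Hospital ∈ conditioning set.
  P2: blocked at fork node Biomarker ∈ conditioning set.
{Biomarker, Hospital} satisfies the backdoor criterion.

Yes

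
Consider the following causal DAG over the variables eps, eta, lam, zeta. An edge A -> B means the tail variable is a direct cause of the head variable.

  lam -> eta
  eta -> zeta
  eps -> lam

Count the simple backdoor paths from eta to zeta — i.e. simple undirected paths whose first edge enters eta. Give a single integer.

A backdoor path from eta to zeta is any simple undirected path whose first edge points into eta (i.e. leaves eta via a parent).
Parents of eta: {lam}.
No simple path from any parent of eta reaches zeta without revisiting eta, so there are no backdoor paths.

0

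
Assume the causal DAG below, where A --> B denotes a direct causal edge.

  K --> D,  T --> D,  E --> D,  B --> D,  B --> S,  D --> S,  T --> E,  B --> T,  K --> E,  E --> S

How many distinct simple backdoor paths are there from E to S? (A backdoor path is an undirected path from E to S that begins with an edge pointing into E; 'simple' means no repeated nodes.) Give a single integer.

7

A backdoor path from E to S is any simple undirected path whose first edge points into E (i.e. leaves E via a parent).
Parents of E: {K, T}.
Enumerating:
  P1: E <- K -> D <- B -> S
  P2: E <- K -> D <- T <- B -> S
  P3: E <- K -> D -> S
  P4: E <- T <- B -> D -> S
  P5: E <- T <- B -> S
  P6: E <- T -> D <- B -> S
  P7: E <- T -> D -> S
That exhausts the simple backdoor paths. Count: 7.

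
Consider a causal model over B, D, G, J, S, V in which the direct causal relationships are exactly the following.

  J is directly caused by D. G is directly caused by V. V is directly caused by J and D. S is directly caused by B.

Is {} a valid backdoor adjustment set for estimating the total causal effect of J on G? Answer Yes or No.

No

Backdoor paths from J to G (paths whose first edge points into J):
  P1: J <- D -> V -> G
Condition 1 (no descendant of J in the set): holds — descendants of J are {G, V}; none are in {}.
Condition 2 (every backdoor path blocked by {}):
  P1: open — no interior node is in the conditioning set.
{} does not satisfy the backdoor criterion.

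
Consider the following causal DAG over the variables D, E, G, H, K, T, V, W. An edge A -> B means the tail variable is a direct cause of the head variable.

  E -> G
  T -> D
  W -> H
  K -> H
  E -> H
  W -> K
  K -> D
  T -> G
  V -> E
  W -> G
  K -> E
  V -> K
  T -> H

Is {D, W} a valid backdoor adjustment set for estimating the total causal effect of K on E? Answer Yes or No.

No

Backdoor paths from K to E (paths whose first edge points into K):
  P1: K <- V -> E
  P2: K <- W -> H <- E
  P3: K <- W -> H <- T -> G <- E
  P4: K <- W -> G <- E
  P5: K <- W -> G <- T -> H <- E
Condition 1 (no descendant of K in the set): FAILS — D is a descendant of K.
Condition 2 (every backdoor path blocked by {D, W}):
  P1: open — no interior node is in the conditioning set.
  P2: blocked at fork node W ∈ conditioning set.
  P3: blocked at fork node W ∈ conditioning set.
  P4: blocked at fork node W ∈ conditioning set.
  P5: blocked at fork node W ∈ conditioning set.
{D, W} does not satisfy the backdoor criterion.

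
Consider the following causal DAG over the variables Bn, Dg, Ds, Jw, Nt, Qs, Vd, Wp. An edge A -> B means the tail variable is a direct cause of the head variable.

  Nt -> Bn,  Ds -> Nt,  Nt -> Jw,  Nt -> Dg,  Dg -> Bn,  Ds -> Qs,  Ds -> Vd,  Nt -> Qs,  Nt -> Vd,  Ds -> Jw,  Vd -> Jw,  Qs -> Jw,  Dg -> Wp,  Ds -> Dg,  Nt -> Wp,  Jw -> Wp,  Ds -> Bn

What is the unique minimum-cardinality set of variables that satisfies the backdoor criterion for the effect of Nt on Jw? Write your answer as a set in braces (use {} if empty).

Variables eligible for adjustment (non-descendants of Nt, excluding Nt and Jw): {Ds}.
Backdoor paths from Nt to Jw:
  P1: Nt <- Ds -> Dg -> Wp <- Jw
  P2: Nt <- Ds -> Qs -> Jw
  P3: Nt <- Ds -> Bn <- Dg -> Wp <- Jw
  P4: Nt <- Ds -> Vd -> Jw
  P5: Nt <- Ds -> Jw
The empty set is not sufficient: P2 (Nt <- Ds -> Qs -> Jw) has no collider blocking it and no conditioned non-collider, so it is open.
Try {Ds}:
  P1: blocked at fork node Ds ∈ conditioning set.
  P2: blocked at fork node Ds ∈ conditioning set.
  P3: blocked at fork node Ds ∈ conditioning set.
  P4: blocked at fork node Ds ∈ conditioning set.
  P5: blocked at fork node Ds ∈ conditioning set.
{Ds} contains no descendant of Nt and blocks every backdoor path.
{Ds} is the unique smallest valid adjustment set.

{Ds}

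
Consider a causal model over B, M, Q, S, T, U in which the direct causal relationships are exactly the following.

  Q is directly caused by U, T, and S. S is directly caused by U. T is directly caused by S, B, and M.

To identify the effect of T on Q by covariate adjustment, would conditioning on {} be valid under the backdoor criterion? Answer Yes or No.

No

Backdoor paths from T to Q (paths whose first edge points into T):
  P1: T <- S <- U -> Q
  P2: T <- S -> Q
Condition 1 (no descendant of T in the set): holds — descendants of T are {Q}; none are in {}.
Condition 2 (every backdoor path blocked by {}):
  P1: open — no interior node is in the conditioning set.
  P2: open — no interior node is in the conditioning set.
{} does not satisfy the backdoor criterion.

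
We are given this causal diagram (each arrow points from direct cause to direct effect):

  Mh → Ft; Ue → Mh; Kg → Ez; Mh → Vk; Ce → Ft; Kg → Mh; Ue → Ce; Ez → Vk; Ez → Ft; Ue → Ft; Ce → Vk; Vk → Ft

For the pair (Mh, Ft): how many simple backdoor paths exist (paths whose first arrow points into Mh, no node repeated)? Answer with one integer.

8

A backdoor path from Mh to Ft is any simple undirected path whose first edge points into Mh (i.e. leaves Mh via a parent).
Parents of Mh: {Kg, Ue}.
Enumerating:
  P1: Mh <- Ue -> Ce -> Vk <- Ez -> Ft
  P2: Mh <- Ue -> Ce -> Vk -> Ft
  P3: Mh <- Ue -> Ce -> Ft
  P4: Mh <- Ue -> Ft
  P5: Mh <- Kg -> Ez -> Vk <- Ce <- Ue -> Ft
  P6: Mh <- Kg -> Ez -> Vk <- Ce -> Ft
  P7: Mh <- Kg -> Ez -> Vk -> Ft
  P8: Mh <- Kg -> Ez -> Ft
That exhausts the simple backdoor paths. Count: 8.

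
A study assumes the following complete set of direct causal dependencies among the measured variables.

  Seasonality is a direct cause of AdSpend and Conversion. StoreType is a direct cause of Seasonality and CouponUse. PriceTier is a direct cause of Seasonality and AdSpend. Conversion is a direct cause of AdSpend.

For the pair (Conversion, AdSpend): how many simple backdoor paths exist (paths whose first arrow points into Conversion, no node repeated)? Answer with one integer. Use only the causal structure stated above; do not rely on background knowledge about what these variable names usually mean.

2

A backdoor path from Conversion to AdSpend is any simple undirected path whose first edge points into Conversion (i.e. leaves Conversion via a parent).
Parents of Conversion: {Seasonality}.
Enumerating:
  P1: Conversion <- Seasonality <- PriceTier -> AdSpend
  P2: Conversion <- Seasonality -> AdSpend
That exhausts the simple backdoor paths. Count: 2.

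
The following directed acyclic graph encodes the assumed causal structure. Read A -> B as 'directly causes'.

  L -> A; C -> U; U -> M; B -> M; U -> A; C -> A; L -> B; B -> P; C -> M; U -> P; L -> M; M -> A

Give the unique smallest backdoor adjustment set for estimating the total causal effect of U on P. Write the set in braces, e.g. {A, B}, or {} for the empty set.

Variables eligible for adjustment (non-descendants of U, excluding U and P): {B, C, L}.
Backdoor paths from U to P:
  P1: U <- C -> M <- L -> B -> P
  P2: U <- C -> M <- B -> P
  P3: U <- C -> M -> A <- L -> B -> P
  P4: U <- C -> A <- L -> B -> P
  P5: U <- C -> A <- L -> M <- B -> P
  P6: U <- C -> A <- M <- L -> B -> P
  P7: U <- C -> A <- M <- B -> P
Each backdoor path contains an unconditioned collider, so every path is already blocked with the empty conditioning set:
  P1: blocked at collider M (neither it nor any descendant is in the conditioning set).
  P2: blocked at collider M (neither it nor any descendant is in the conditioning set).
  P3: blocked at collider A (neither it nor any descendant is in the conditioning set).
  P4: blocked at collider A (neither it nor any descendant is in the conditioning set).
  P5: blocked at collider A (neither it nor any descendant is in the conditioning set).
  P6: blocked at collider A (neither it nor any descendant is in the conditioning set).
  P7: blocked at collider A (neither it nor any descendant is in the conditioning set).
The empty set is therefore the unique smallest valid set.

{}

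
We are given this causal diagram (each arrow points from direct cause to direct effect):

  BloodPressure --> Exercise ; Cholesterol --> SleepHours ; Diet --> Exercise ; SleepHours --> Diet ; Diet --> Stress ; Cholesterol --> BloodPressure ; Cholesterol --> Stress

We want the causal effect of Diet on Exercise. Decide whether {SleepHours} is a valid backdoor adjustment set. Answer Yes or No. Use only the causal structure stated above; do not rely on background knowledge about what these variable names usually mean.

Backdoor paths from Diet to Exercise (paths whose first edge points into Diet):
  P1: Diet <- SleepHours <- Cholesterol -> BloodPressure -> Exercise
Condition 1 (no descendant of Diet in the set): holds — descendants of Diet are {Exercise, Stress}; none are in {SleepHours}.
Condition 2 (every backdoor path blocked by {SleepHours}):
  P1: blocked at chain node SleepHours ∈ conditioning set.
{SleepHours} satisfies the backdoor criterion.

Yes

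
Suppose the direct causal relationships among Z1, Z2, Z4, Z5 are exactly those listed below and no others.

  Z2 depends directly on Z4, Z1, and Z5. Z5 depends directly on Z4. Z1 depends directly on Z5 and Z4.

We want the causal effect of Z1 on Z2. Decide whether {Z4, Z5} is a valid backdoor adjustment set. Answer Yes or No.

Backdoor paths from Z1 to Z2 (paths whose first edge points into Z1):
  P1: Z1 <- Z4 -> Z5 -> Z2
  P2: Z1 <- Z4 -> Z2
  P3: Z1 <- Z5 <- Z4 -> Z2
  P4: Z1 <- Z5 -> Z2
Condition 1 (no descendant of Z1 in the set): holds — descendants of Z1 are {Z2}; none are in {Z4, Z5}.
Condition 2 (every backdoor path blocked by {Z4, Z5}):
  P1: blocked at fork node Z4 ∈ conditioning set.
  P2: blocked at fork node Z4 ∈ conditioning set.
  P3: blocked at chain node Z5 ∈ conditioning set.
  P4: blocked at fork node Z5 ∈ conditioning set.
{Z4, Z5} satisfies the backdoor criterion.

Yes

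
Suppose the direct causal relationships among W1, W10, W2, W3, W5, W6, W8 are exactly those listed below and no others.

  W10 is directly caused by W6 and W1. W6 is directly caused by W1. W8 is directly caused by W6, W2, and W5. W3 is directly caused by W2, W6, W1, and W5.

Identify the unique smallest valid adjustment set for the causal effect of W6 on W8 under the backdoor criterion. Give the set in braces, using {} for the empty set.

Variables eligible for adjustment (non-descendants of W6, excluding W6 and W8): {W1, W2, W5}.
Backdoor paths from W6 to W8:
  P1: W6 <- W1 -> W3 <- W5 -> W8
  P2: W6 <- W1 -> W3 <- W2 -> W8
Each backdoor path contains an unconditioned collider, so every path is already blocked with the empty conditioning set:
  P1: blocked at collider W3 (neither it nor any descendant is in the conditioning set).
  P2: blocked at collider W3 (neither it nor any descendant is in the conditioning set).
The empty set is therefore the unique smallest valid set.

{}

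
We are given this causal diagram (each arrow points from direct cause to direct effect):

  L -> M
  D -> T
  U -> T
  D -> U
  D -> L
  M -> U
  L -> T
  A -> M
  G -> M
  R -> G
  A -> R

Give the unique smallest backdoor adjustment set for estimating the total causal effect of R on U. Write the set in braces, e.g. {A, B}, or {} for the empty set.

Variables eligible for adjustment (non-descendants of R, excluding R and U): {A, D, L}.
Backdoor paths from R to U:
  P1: R <- A -> M <- L <- D -> U
  P2: R <- A -> M <- L <- D -> T <- U
  P3: R <- A -> M <- L -> T <- D -> U
  P4: R <- A -> M <- L -> T <- U
  P5: R <- A -> M -> U
The empty set is not sufficient: P5 (R <- A -> M -> U) has no collider blocking it and no conditioned non-collider, so it is open.
Try {A}:
  P1: blocked at fork node A ∈ conditioning set.
  P2: blocked at fork node A ∈ conditioning set.
  P3: blocked at fork node A ∈ conditioning set.
  P4: blocked at fork node A ∈ conditioning set.
  P5: blocked at fork node A ∈ conditioning set.
{A} contains no descendant of R and blocks every backdoor path.
No other singleton works — e.g. {D} leaves P5 open — so {A} is the unique smallest valid adjustment set.

{A}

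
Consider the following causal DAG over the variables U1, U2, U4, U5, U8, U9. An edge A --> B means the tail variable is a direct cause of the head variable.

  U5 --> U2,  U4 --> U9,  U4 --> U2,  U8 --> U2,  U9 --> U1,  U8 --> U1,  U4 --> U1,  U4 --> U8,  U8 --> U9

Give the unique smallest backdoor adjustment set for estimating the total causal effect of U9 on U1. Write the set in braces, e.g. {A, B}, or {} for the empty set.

Variables eligible for adjustment (non-descendants of U9, excluding U9 and U1): {U2, U4, U5, U8}.
Backdoor paths from U9 to U1:
  P1: U9 <- U4 -> U8 -> U1
  P2: U9 <- U4 -> U2 <- U8 -> U1
  P3: U9 <- U4 -> U1
  P4: U9 <- U8 <- U4 -> U1
  P5: U9 <- U8 -> U2 <- U4 -> U1
  P6: U9 <- U8 -> U1
The empty set is not sufficient: P1 (U9 <- U4 -> U8 -> U1) has no collider blocking it and no conditioned non-collider, so it is open.
Try {U4, U8}:
  P1: blocked at fork node U4 ∈ conditioning set.
  P2: blocked at fork node U4 ∈ conditioning set.
  P3: blocked at fork node U4 ∈ conditioning set.
  P4: blocked at chain node U8 ∈ conditioning set.
  P5: blocked at fork node U8 ∈ conditioning set.
  P6: blocked at fork node U8 ∈ conditioning set.
{U4, U8} contains no descendant of U9 and blocks every backdoor path.
Every element of {U4, U8} is needed (dropping U4 leaves P3 open; dropping U8 leaves P6 open), so no proper subset is valid.
Among all size-2 subsets of the eligible variables, only {U4, U8} blocks every backdoor path, so it is the unique smallest valid adjustment set.

{U4, U8}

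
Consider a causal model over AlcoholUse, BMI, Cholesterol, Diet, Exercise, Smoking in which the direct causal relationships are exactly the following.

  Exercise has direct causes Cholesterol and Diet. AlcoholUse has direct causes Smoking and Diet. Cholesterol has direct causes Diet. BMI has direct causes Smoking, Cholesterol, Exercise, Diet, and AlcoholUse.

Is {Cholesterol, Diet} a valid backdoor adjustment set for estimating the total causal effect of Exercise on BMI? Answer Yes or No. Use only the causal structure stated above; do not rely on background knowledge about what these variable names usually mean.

Yes

Backdoor paths from Exercise to BMI (paths whose first edge points into Exercise):
  P1: Exercise <- Diet -> Cholesterol -> BMI
  P2: Exercise <- Diet -> AlcoholUse <- Smoking -> BMI
  P3: Exercise <- Diet -> AlcoholUse -> BMI
  P4: Exercise <- Diet -> BMI
  P5: Exercise <- Cholesterol <- Diet -> AlcoholUse <- Smoking -> BMI
  P6: Exercise <- Cholesterol <- Diet -> AlcoholUse -> BMI
  P7: Exercise <- Cholesterol <- Diet -> BMI
  P8: Exercise <- Cholesterol -> BMI
Condition 1 (no descendant of Exercise in the set): holds — descendants of Exercise are {BMI}; none are in {Cholesterol, Diet}.
Condition 2 (every backdoor path blocked by {Cholesterol, Diet}):
  P1: blocked at fork node Diet ∈ conditioning set.
  P2: blocked at fork node Diet ∈ conditioning set.
  P3: blocked at fork node Diet ∈ conditioning set.
  P4: blocked at fork node Diet ∈ conditioning set.
  P5: blocked at chain node Cholesterol ∈ conditioning set.
  P6: blocked at chain node Cholesterol ∈ conditioning set.
  P7: blocked at chain node Cholesterol ∈ conditioning set.
  P8: blocked at fork node Cholesterol ∈ conditioning set.
{Cholesterol, Diet} satisfies the backdoor criterion.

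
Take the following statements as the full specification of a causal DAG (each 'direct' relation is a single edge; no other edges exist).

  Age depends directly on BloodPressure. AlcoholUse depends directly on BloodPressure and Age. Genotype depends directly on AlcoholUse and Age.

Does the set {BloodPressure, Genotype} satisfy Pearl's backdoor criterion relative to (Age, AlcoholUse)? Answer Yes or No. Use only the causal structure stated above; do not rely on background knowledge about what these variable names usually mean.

No

Backdoor paths from Age to AlcoholUse (paths whose first edge points into Age):
  P1: Age <- BloodPressure -> AlcoholUse
Condition 1 (no descendant of Age in the set): FAILS — Genotype is a descendant of Age.
Condition 2 (every backdoor path blocked by {BloodPressure, Genotype}):
  P1: blocked at fork node BloodPressure ∈ conditioning set.
{BloodPressure, Genotype} does not satisfy the backdoor criterion.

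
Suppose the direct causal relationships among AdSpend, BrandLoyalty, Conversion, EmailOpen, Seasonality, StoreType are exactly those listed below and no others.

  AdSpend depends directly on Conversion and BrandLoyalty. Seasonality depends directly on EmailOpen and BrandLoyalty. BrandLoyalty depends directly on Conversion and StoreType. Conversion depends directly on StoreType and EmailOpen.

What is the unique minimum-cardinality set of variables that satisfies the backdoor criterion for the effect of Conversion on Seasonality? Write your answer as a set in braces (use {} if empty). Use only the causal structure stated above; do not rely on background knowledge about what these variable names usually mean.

Variables eligible for adjustment (non-descendants of Conversion, excluding Conversion and Seasonality): {EmailOpen, StoreType}.
Backdoor paths from Conversion to Seasonality:
  P1: Conversion <- StoreType -> BrandLoyalty -> Seasonality
  P2: Conversion <- EmailOpen -> Seasonality
The empty set is not sufficient: P1 (Conversion <- StoreType -> BrandLoyalty -> Seasonality) has no collider blocking it and no conditioned non-collider, so it is open.
Try {EmailOpen, StoreType}:
  P1: blocked at fork node StoreType ∈ conditioning set.
  P2: blocked at fork node EmailOpen ∈ conditioning set.
{EmailOpen, StoreType} contains no descendant of Conversion and blocks every backdoor path.
Every element of {EmailOpen, StoreType} is needed (dropping EmailOpen leaves P2 open; dropping StoreType leaves P1 open), so no proper subset is valid.
Among all size-2 subsets of the eligible variables, only {EmailOpen, StoreType} blocks every backdoor path, so it is the unique smallest valid adjustment set.

{EmailOpen, StoreType}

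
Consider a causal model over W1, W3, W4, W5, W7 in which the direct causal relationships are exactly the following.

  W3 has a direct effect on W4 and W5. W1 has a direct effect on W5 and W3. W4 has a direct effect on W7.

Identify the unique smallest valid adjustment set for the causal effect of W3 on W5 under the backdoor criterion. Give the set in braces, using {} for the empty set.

{W1}

Variables eligible for adjustment (non-descendants of W3, excluding W3 and W5): {W1}.
Backdoor paths from W3 to W5:
  P1: W3 <- W1 -> W5
The empty set is not sufficient: P1 (W3 <- W1 -> W5) has no collider blocking it and no conditioned non-collider, so it is open.
Try {W1}:
  P1: blocked at fork node W1 ∈ conditioning set.
{W1} contains no descendant of W3 and blocks every backdoor path.
{W1} is the unique smallest valid adjustment set.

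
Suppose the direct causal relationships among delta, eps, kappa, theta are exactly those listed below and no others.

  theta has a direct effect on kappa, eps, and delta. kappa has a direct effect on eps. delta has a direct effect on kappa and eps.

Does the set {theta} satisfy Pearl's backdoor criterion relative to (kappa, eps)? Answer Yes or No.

No

Backdoor paths from kappa to eps (paths whose first edge points into kappa):
  P1: kappa <- theta -> delta -> eps
  P2: kappa <- theta -> eps
  P3: kappa <- delta <- theta -> eps
  P4: kappa <- delta -> eps
Condition 1 (no descendant of kappa in the set): holds — descendants of kappa are {eps}; none are in {theta}.
Condition 2 (every backdoor path blocked by {theta}):
  P1: blocked at fork node theta ∈ conditioning set.
  P2: blocked at fork node theta ∈ conditioning set.
  P3: blocked at fork node theta ∈ conditioning set.
  P4: open — no interior node is in the conditioning set.
{theta} does not satisfy the backdoor criterion.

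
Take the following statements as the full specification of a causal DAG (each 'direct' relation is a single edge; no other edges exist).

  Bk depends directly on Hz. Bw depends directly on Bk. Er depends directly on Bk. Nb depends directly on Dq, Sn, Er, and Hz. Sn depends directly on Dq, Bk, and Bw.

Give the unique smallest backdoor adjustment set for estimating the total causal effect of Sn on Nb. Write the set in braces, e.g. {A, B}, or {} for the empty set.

Variables eligible for adjustment (non-descendants of Sn, excluding Sn and Nb): {Bk, Bw, Dq, Er, Hz}.
Backdoor paths from Sn to Nb:
  P1: Sn <- Bk <- Hz -> Nb
  P2: Sn <- Bk -> Er -> Nb
  P3: Sn <- Bw <- Bk <- Hz -> Nb
  P4: Sn <- Bw <- Bk -> Er -> Nb
  P5: Sn <- Dq -> Nb
The empty set is not sufficient: P1 (Sn <- Bk <- Hz -> Nb) has no collider blocking it and no conditioned non-collider, so it is open.
Try {Bk, Dq}:
  P1: blocked at chain node Bk ∈ conditioning set.
  P2: blocked at fork node Bk ∈ conditioning set.
  P3: blocked at chain node Bk ∈ conditioning set.
  P4: blocked at fork node Bk ∈ conditioning set.
  P5: blocked at fork node Dq ∈ conditioning set.
{Bk, Dq} contains no descendant of Sn and blocks every backdoor path.
Every element of {Bk, Dq} is needed (dropping Bk leaves P1 open; dropping Dq leaves P5 open), so no proper subset is valid.
Among all size-2 subsets of the eligible variables, only {Bk, Dq} blocks every backdoor path, so it is the unique smallest valid adjustment set.

{Bk, Dq}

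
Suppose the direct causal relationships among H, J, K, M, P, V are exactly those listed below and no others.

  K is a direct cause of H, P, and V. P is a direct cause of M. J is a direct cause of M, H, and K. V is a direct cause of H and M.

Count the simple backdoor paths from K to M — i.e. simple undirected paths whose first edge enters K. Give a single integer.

A backdoor path from K to M is any simple undirected path whose first edge points into K (i.e. leaves K via a parent).
Parents of K: {J}.
Enumerating:
  P1: K <- J -> M
  P2: K <- J -> H <- V -> M
That exhausts the simple backdoor paths. Count: 2.

2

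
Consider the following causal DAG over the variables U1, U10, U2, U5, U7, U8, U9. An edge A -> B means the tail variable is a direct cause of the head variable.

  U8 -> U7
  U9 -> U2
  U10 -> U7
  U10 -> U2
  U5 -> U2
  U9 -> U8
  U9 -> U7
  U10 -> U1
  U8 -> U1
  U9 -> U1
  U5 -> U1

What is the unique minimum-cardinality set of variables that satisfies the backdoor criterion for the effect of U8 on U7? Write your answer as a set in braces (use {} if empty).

Variables eligible for adjustment (non-descendants of U8, excluding U8 and U7): {U10, U2, U5, U9}.
Backdoor paths from U8 to U7:
  P1: U8 <- U9 -> U7
  P2: U8 <- U9 -> U1 <- U10 -> U7
  P3: U8 <- U9 -> U1 <- U5 -> U2 <- U10 -> U7
  P4: U8 <- U9 -> U2 <- U10 -> U7
  P5: U8 <- U9 -> U2 <- U5 -> U1 <- U10 -> U7
The empty set is not sufficient: P1 (U8 <- U9 -> U7) has no collider blocking it and no conditioned non-collider, so it is open.
Try {U9}:
  P1: blocked at fork node U9 ∈ conditioning set.
  P2: blocked at fork node U9 ∈ conditioning set.
  P3: blocked at fork node U9 ∈ conditioning set.
  P4: blocked at fork node U9 ∈ conditioning set.
  P5: blocked at fork node U9 ∈ conditioning set.
{U9} contains no descendant of U8 and blocks every backdoor path.
No other singleton works — e.g. {U10} leaves P1 open — so {U9} is the unique smallest valid adjustment set.

{U9}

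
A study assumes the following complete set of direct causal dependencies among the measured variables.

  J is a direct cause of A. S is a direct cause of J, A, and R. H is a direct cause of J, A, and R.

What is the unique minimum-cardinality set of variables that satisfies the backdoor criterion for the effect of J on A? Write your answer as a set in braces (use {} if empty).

Variables eligible for adjustment (non-descendants of J, excluding J and A): {H, R, S}.
Backdoor paths from J to A:
  P1: J <- S -> A
  P2: J <- S -> R <- H -> A
  P3: J <- H -> A
  P4: J <- H -> R <- S -> A
The empty set is not sufficient: P1 (J <- S -> A) has no collider blocking it and no conditioned non-collider, so it is open.
Try {H, S}:
  P1: blocked at fork node S ∈ conditioning set.
  P2: blocked at fork node S ∈ conditioning set.
  P3: blocked at fork node H ∈ conditioning set.
  P4: blocked at fork node H ∈ conditioning set.
{H, S} contains no descendant of J and blocks every backdoor path.
Every element of {H, S} is needed (dropping H leaves P3 open; dropping S leaves P1 open), so no proper subset is valid.
Among all size-2 subsets of the eligible variables, only {H, S} blocks every backdoor path, so it is the unique smallest valid adjustment set.

{H, S}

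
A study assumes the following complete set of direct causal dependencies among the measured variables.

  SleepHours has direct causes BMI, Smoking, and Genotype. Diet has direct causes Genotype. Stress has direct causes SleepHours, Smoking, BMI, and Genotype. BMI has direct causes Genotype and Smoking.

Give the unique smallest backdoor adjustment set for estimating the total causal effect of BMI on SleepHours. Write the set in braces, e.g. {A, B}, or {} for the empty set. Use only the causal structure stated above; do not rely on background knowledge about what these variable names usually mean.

Variables eligible for adjustment (non-descendants of BMI, excluding BMI and SleepHours): {Diet, Genotype, Smoking}.
Backdoor paths from BMI to SleepHours:
  P1: BMI <- Smoking -> SleepHours
  P2: BMI <- Smoking -> Stress <- Genotype -> SleepHours
  P3: BMI <- Smoking -> Stress <- SleepHours
  P4: BMI <- Genotype -> SleepHours
  P5: BMI <- Genotype -> Stress <- Smoking -> SleepHours
  P6: BMI <- Genotype -> Stress <- SleepHours
The empty set is not sufficient: P1 (BMI <- Smoking -> SleepHours) has no collider blocking it and no conditioned non-collider, so it is open.
Try {Genotype, Smoking}:
  P1: blocked at fork node Smoking ∈ conditioning set.
  P2: blocked at fork node Smoking ∈ conditioning set.
  P3: blocked at fork node Smoking ∈ conditioning set.
  P4: blocked at fork node Genotype ∈ conditioning set.
  P5: blocked at fork node Genotype ∈ conditioning set.
  P6: blocked at fork node Genotype ∈ conditioning set.
{Genotype, Smoking} contains no descendant of BMI and blocks every backdoor path.
Every element of {Genotype, Smoking} is needed (dropping Genotype leaves P4 open; dropping Smoking leaves P1 open), so no proper subset is valid.
Among all size-2 subsets of the eligible variables, only {Genotype, Smoking} blocks every backdoor path, so it is the unique smallest valid adjustment set.

{Genotype, Smoking}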